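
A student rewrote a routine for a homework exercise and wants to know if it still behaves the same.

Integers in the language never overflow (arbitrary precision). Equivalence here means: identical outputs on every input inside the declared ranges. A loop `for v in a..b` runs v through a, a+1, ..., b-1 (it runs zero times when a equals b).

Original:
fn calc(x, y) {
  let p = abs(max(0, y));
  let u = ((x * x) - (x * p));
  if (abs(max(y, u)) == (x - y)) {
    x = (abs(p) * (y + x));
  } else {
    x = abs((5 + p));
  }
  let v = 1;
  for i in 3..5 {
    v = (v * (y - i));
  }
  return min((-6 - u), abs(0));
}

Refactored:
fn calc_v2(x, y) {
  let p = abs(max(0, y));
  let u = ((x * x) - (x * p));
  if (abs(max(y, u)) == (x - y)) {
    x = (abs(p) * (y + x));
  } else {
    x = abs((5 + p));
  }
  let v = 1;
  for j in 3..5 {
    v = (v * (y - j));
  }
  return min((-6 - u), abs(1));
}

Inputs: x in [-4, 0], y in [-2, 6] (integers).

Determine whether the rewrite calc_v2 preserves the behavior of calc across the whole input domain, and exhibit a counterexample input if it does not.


Equivalent. The one real change (`0` became `1`) has no effect anywhere in the declared ranges.
Every one of the 45 inputs gives matching results.
One worked example (x=-2, y=0) — calc: p=0, then u=4, then (abs(max(y, u)) == (x - y)) is false, then x=5, then v=1, then (i=3), then v=-3, then (i=4), then v=12, then returns -10; calc_v2: p=0, then u=4, then (abs(max(y, u)) == (x - y)) is false, then x=5, then v=1, then (j=3), then v=-3, then (j=4), then v=12, then returns -10; agreement on -10.
verdict: equivalent


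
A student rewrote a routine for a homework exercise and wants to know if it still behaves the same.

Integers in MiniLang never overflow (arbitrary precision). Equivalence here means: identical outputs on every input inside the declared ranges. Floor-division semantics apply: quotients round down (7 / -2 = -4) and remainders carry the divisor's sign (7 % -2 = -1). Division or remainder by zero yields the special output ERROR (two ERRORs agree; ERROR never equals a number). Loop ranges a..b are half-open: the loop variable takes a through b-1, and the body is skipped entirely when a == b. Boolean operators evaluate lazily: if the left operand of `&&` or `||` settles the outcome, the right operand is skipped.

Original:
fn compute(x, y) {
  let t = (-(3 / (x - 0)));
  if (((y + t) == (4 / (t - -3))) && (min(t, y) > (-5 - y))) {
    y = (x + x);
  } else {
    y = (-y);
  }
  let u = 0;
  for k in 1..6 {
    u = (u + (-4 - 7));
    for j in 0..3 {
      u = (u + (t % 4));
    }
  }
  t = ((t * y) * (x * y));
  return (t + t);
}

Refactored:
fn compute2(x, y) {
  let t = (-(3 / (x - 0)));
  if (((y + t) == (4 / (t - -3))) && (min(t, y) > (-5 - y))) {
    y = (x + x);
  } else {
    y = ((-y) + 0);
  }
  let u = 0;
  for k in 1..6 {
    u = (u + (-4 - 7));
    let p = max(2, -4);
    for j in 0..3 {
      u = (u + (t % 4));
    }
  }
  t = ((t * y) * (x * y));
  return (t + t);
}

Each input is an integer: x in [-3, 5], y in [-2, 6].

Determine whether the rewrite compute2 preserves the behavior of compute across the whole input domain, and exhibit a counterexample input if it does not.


Differences: constant usage differs, plus local variable names differ, plus min/max/abs usage differs, plus statement counts differ, plus arithmetic usage differs — yet all 81 inputs agree.
verdict: equivalent


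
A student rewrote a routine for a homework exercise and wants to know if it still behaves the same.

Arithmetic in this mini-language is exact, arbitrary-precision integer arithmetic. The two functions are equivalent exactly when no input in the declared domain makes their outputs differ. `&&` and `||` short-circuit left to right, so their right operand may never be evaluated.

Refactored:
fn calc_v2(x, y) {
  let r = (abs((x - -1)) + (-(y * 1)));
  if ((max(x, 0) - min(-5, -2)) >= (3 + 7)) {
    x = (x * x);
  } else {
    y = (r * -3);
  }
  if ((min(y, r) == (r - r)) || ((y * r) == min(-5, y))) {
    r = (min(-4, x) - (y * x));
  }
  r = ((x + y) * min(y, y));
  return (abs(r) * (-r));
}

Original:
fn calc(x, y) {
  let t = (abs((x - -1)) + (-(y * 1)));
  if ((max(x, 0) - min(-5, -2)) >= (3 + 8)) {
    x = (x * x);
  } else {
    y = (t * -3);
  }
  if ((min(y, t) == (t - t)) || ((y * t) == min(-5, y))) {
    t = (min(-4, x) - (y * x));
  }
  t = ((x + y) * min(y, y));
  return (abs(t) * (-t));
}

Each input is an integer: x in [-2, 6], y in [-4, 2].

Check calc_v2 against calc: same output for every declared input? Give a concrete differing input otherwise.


Try x=5, y=-4.
calc: t := 10 | ((max(x, 0) - min(-5, -2)) >= (3 + 8)): false | y := -30 | ((min(y, t) == (t - t)) || ((y * t) == min(-5, y))): false | t := 750 | result -562500
calc_v2: r := 10 | ((max(x, 0) - min(-5, -2)) >= (3 + 7)): true | x := 25 | ((min(y, r) == (r - r)) || ((y * r) == min(-5, y))): false | r := -84 | result 7056
-562500 != 7056, so the rewrite changes behavior.
verdict: not equivalent; witness: x=5, y=-4


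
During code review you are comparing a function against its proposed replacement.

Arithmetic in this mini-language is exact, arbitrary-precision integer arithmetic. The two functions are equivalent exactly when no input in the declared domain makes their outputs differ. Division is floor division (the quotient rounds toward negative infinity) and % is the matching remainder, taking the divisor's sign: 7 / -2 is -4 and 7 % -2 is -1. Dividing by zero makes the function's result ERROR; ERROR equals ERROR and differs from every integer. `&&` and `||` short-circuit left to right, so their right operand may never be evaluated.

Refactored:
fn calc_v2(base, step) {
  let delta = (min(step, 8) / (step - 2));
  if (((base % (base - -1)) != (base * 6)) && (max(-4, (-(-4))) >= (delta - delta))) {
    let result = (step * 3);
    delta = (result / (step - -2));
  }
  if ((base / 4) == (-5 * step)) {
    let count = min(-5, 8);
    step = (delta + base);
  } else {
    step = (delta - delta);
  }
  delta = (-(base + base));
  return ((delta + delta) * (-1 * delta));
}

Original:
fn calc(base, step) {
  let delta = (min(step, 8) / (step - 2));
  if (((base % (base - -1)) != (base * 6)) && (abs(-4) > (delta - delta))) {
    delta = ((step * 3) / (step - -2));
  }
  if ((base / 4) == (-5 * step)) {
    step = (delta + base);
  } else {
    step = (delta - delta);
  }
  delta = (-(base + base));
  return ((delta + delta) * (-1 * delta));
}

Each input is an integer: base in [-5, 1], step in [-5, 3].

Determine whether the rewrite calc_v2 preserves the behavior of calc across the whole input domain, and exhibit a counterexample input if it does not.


Whatever the rewrite altered, no input in the stated domain can expose a difference; all 63 inputs agree.
verdict: equivalent


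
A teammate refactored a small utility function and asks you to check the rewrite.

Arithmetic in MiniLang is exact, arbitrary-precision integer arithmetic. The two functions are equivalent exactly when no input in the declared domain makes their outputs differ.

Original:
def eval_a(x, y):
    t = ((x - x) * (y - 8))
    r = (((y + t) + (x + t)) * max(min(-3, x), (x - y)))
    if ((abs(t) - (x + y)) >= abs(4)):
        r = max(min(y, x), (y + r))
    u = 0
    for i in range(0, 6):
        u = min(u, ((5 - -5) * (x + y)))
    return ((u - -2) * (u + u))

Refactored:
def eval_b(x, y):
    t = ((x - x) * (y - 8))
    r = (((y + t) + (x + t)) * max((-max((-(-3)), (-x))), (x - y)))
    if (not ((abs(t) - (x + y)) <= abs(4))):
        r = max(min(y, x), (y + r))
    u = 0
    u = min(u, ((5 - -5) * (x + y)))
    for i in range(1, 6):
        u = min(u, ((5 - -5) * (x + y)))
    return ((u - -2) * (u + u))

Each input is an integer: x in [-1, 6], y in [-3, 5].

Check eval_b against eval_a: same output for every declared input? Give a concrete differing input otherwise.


There is a behavioral-looking edit here, yet the outcome never shifts on this domain.
As a probe, take x=1, y=4: eval_a runs t = 0; r = -15; ((abs(t) - (x + y)) >= abs(4)) -> false; u = 0; [i=0]; u = 0; [i=1]; u = 0; [i=2]; u = 0; [i=3]; u = 0; [i=4]; u = 0; [i=5]; u = 0; return 0; eval_b runs t = 0; r = -15; (not ((abs(t) - (x + y)) <= abs(4))) -> false; u = 0; u = 0; [i=1]; u = 0; [i=2]; u = 0; [i=3]; u = 0; [i=4]; u = 0; [i=5]; u = 0; return 0; both end at 0.
Sweeping the whole domain (72 inputs) finds no disagreement.
verdict: equivalent


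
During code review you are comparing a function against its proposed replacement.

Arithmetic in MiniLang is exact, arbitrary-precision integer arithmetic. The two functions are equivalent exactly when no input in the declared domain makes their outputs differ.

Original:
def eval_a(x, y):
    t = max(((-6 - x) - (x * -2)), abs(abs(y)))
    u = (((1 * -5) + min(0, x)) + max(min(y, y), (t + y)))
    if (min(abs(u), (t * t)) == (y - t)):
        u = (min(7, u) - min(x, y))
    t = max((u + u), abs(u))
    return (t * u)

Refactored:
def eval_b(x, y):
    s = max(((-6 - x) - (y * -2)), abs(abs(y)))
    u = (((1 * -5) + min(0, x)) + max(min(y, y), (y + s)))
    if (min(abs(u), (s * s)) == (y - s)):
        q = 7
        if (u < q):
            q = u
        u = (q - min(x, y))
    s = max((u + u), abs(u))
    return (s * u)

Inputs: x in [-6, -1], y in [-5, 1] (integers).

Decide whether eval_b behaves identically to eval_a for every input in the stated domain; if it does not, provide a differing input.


At x=-6, y=1: eval_a gives -81, eval_b gives -64.
verdict: not equivalent; witness: x=-6, y=1


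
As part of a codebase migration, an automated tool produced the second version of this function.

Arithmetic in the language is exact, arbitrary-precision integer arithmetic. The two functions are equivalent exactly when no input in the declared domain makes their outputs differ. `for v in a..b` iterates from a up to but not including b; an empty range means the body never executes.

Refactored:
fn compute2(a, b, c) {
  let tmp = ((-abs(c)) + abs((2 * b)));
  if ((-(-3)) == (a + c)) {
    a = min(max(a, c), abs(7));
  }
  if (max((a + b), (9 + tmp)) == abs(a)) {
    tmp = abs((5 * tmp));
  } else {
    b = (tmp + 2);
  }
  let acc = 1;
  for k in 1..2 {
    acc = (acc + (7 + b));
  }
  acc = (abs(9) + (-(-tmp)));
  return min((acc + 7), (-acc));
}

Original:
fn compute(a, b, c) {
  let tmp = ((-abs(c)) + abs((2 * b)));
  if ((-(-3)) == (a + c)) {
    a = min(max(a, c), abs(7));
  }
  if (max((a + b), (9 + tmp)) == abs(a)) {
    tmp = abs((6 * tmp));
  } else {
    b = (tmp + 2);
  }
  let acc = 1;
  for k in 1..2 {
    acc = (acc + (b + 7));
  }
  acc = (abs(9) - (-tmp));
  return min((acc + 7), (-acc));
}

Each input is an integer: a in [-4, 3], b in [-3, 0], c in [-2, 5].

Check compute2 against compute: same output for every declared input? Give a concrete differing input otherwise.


On input a=-4, b=0, c=5, compute returns -39 while compute2 returns -34.
verdict: not equivalent; witness: a=-4, b=0, c=5


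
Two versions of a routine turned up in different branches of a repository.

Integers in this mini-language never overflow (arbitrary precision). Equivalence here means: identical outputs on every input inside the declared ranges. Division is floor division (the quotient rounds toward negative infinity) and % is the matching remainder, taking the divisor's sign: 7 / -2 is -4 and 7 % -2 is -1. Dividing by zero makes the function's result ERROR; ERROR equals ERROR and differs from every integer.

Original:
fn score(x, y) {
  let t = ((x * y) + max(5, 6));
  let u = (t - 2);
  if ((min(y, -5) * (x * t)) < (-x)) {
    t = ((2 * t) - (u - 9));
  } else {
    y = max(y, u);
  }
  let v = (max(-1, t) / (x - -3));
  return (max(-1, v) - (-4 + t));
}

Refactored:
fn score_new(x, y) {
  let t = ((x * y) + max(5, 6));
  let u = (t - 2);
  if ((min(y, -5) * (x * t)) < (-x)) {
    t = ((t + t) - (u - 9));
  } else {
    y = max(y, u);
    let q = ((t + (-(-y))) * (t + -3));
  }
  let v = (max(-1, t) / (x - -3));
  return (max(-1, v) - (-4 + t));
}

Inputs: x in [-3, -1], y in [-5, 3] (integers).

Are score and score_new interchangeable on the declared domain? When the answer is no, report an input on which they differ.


This is a faithful refactor — constant usage differs, and local variable names differ, and arithmetic usage differs, and statement counts differ, but the computed results match everywhere.
Spot check at x=-3, y=-2 — score: t := 12 | u := 10 | ((min(y, -5) * (x * t)) < (-x)): false | y := 10 | divide-by-zero, output ERROR. score_new: t := 12 | u := 10 | ((min(y, -5) * (x * t)) < (-x)): false | y := 10 | q := 198 | divide-by-zero, output ERROR. Both give ERROR.
Every one of the 27 inputs gives matching results.
verdict: equivalent


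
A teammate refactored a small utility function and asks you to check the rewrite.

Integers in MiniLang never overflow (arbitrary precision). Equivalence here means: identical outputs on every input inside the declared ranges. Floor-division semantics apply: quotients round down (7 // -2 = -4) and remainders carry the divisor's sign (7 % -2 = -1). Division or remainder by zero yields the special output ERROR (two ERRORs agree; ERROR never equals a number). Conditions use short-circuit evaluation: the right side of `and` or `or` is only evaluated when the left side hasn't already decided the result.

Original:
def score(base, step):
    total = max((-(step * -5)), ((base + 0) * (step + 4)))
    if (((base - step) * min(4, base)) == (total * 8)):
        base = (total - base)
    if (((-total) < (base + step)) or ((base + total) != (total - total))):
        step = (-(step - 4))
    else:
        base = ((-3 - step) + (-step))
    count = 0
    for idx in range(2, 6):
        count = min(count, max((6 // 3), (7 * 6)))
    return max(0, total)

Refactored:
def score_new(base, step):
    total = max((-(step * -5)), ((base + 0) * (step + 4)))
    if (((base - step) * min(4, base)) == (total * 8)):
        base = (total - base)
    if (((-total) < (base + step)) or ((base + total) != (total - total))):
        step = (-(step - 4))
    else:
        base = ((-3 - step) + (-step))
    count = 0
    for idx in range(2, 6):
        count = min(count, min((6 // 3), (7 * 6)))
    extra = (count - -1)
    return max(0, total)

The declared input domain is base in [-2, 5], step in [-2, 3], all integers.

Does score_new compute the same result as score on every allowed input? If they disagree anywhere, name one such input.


Equivalent. The one real change (`max((6 // 3), (7 * 6))` became `min((6 // 3), (7 * 6))`) has no effect anywhere in the declared ranges.
Every one of the 48 inputs gives matching results.
Tracing base=-1, step=-2: score: total := -2 | (((base - step) * min(4, base)) == (total * 8)): false | (((-total) < (base + step)) or ((base + total) != (total - total))): true | step := 6 | count := 0 | iter idx=2: | count := 0 | iter idx=3: | count := 0 | iter idx=4: | count := 0 | iter idx=5: | count := 0 | result 0 | score_new: total := -2 | (((base - step) * min(4, base)) == (total * 8)): false | (((-total) < (base + step)) or ((base + total) != (total - total))): true | step := 6 | count := 0 | iter idx=2: | count := 0 | iter idx=3: | count := 0 | iter idx=4: | count := 0 | iter idx=5: | count := 0 | extra := 1 | result 0 — matching result 0.
verdict: equivalent


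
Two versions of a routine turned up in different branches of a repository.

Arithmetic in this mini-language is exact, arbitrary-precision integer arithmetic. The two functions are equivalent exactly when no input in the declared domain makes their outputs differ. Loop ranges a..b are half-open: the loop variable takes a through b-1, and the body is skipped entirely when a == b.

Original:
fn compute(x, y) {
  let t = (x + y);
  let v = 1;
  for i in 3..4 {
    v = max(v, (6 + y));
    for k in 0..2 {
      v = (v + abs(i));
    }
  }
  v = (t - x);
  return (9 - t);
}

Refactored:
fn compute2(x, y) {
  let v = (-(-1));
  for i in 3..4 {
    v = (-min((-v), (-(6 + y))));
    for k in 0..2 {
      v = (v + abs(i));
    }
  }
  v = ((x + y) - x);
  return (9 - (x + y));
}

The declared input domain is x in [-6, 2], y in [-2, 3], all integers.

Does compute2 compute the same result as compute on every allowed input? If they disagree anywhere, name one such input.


Side by side, the visible changes include: min/max/abs usage differs; and local variable names differ; and arithmetic usage differs; and statement counts differ.
Spot check at x=-3, y=-1 — compute: t = -4; v = 1; [i=3]; v = 5; [k=0]; v = 8; [k=1]; v = 11; v = -1; return 13. compute2: v = 1; [i=3]; v = 5; [k=0]; v = 8; [k=1]; v = 11; v = -1; return 13. Both give 13.
Sweeping the whole domain (54 inputs) finds no disagreement.
verdict: equivalent


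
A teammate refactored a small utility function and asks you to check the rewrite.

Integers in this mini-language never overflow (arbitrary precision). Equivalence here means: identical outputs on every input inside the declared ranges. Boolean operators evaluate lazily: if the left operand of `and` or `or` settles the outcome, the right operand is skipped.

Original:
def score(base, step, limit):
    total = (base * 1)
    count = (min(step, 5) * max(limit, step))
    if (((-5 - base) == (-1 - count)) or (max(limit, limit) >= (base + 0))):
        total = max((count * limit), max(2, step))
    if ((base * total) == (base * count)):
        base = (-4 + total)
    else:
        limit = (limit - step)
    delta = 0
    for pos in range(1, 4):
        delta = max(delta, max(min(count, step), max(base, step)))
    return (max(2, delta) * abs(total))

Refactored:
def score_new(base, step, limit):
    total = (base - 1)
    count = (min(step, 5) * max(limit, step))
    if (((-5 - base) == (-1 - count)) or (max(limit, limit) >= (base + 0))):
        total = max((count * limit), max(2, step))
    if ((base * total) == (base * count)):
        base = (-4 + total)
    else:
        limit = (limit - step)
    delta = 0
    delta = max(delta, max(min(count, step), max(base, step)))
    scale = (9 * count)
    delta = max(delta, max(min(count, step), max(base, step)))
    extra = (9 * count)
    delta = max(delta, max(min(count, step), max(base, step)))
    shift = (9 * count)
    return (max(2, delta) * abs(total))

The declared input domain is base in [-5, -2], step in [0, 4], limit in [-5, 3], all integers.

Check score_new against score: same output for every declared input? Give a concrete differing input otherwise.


These are not equivalent — on base=-4, step=1, limit=-5 the outputs split (8 vs 10).
score: total=-4, then count=1, then (((-5 - base) == (-1 - count)) or (max(limit, limit) >= (base + 0))) is false, then ((base * total) == (base * count)) is false, then limit=-6, then delta=0, then (pos=1), then delta=1, then (pos=2), then delta=1, then (pos=3), then delta=1, then returns 8
score_new: total=-5, then count=1, then (((-5 - base) == (-1 - count)) or (max(limit, limit) >= (base + 0))) is false, then ((base * total) == (base * count)) is false, then limit=-6, then delta=0, then delta=1, then scale=9, then delta=1, then extra=9, then delta=1, then shift=9, then returns 10
verdict: not equivalent; witness: base=-4, step=1, limit=-5


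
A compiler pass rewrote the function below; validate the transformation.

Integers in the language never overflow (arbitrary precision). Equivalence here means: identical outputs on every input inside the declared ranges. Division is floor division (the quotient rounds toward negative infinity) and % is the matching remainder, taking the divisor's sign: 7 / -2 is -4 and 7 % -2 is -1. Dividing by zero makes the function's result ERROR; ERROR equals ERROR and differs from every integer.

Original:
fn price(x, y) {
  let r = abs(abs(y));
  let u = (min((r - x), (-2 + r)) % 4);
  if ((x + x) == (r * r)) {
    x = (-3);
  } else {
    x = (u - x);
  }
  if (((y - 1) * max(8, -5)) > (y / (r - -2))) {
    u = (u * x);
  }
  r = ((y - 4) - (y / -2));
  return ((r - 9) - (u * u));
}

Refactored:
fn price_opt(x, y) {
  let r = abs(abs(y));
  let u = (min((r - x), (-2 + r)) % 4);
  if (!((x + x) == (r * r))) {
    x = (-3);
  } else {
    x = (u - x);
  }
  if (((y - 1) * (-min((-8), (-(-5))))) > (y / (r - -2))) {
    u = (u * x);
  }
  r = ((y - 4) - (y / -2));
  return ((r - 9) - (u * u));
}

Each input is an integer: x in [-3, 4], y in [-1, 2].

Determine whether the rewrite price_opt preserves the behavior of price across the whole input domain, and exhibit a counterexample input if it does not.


Not equivalent: x=3, y=2 separates them (-10 vs -91).
price: r = 2; u = 3; ((x + x) == (r * r)) -> false; x = 0; (((y - 1) * max(8, -5)) > (y / (r - -2))) -> true; u = 0; r = -1; return -10
price_opt: r = 2; u = 3; (!((x + x) == (r * r))) -> true; x = -3; (((y - 1) * (-min((-8), (-(-5))))) > (y / (r - -2))) -> true; u = -9; r = -1; return -91
verdict: not equivalent; witness: x=3, y=2


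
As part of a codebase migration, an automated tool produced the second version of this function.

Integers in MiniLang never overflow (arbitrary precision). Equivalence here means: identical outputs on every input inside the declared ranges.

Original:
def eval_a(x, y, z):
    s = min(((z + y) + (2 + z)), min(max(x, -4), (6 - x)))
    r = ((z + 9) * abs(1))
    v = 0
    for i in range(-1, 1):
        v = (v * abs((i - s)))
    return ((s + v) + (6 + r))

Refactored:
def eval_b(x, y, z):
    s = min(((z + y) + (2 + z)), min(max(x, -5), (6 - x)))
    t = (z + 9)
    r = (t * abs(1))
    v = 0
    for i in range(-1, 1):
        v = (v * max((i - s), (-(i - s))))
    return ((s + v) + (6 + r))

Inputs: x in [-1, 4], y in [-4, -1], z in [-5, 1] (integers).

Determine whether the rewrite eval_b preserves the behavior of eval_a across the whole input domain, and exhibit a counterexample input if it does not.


Equivalent. The one real change (`-4` became `-5`) has no effect anywhere in the declared ranges.
Sweeping the whole domain (168 inputs) finds no disagreement.
Spot check at x=4, y=-4, z=-2 — eval_a: s = -6; r = 7; v = 0; [i=-1]; v = 0; [i=0]; v = 0; return 7. eval_b: s = -6; t = 7; r = 7; v = 0; [i=-1]; v = 0; [i=0]; v = 0; return 7. Both give 7.
verdict: equivalent


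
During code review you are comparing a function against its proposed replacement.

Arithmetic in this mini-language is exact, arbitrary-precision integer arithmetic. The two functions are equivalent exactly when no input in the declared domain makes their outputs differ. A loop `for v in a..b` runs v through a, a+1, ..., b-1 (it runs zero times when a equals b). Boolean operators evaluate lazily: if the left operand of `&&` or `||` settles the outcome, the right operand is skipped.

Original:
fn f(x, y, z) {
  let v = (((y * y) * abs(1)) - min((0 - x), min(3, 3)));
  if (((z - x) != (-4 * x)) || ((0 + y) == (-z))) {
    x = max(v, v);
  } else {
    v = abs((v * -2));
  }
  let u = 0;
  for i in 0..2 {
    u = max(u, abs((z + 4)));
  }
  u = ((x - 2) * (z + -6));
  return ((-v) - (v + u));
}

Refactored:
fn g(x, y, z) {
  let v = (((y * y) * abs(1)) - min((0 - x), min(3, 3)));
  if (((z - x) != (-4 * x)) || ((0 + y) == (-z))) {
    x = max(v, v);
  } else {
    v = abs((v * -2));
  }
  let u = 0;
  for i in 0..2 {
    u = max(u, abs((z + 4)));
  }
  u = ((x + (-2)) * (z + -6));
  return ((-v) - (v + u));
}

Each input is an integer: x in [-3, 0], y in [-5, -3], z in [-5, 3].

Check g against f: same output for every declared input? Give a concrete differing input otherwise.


The two versions differ — the changes include arithmetic usage differs.
As a probe, take x=-2, y=-5, z=0: f runs v=23, then (((z - x) != (-4 * x)) || ((0 + y) == (-z))) is true, then x=23, then u=0, then (i=0), then u=4, then (i=1), then u=4, then u=-126, then returns 80; g runs v=23, then (((z - x) != (-4 * x)) || ((0 + y) == (-z))) is true, then x=23, then u=0, then (i=0), then u=4, then (i=1), then u=4, then u=-126, then returns 80; both end at 80.
Across all 108 domain points the two functions coincide.
verdict: equivalent


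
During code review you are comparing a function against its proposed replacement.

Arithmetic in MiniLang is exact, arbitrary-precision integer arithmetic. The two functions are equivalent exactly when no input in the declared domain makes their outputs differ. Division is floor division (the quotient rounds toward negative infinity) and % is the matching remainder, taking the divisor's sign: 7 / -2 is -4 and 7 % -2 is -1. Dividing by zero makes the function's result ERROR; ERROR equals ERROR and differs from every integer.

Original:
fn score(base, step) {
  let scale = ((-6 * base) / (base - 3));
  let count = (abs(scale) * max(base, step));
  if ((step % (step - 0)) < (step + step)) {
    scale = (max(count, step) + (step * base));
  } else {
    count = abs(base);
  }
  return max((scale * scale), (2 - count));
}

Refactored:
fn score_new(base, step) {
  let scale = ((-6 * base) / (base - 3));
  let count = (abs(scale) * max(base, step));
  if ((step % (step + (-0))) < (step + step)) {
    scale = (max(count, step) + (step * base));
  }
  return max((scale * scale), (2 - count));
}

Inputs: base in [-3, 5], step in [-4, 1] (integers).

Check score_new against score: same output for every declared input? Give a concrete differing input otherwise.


Input base=-3, step=-4: 9 from score versus 11 from score_new.
verdict: not equivalent; witness: base=-3, step=-4


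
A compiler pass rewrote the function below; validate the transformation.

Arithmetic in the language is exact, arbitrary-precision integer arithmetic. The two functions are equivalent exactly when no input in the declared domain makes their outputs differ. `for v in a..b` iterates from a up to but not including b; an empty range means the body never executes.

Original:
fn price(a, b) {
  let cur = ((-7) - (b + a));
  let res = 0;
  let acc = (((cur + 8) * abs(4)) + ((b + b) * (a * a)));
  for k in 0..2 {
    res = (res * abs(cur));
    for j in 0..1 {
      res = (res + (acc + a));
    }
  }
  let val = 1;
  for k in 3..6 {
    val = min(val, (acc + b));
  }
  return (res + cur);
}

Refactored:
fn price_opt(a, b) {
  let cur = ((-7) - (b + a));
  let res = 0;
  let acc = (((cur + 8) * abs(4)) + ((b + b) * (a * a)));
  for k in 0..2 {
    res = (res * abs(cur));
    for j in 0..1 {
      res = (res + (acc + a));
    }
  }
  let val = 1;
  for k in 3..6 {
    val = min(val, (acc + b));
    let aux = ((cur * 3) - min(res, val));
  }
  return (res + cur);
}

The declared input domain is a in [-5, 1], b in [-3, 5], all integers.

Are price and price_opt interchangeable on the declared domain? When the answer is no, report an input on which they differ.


Behavior is preserved: although statement counts differ, and arithmetic usage differs, and constant usage differs, and local variable names differ, and min/max/abs usage differs, the outputs never diverge.
Tracing a=-2, b=2: price: cur=-7, then res=0, then acc=20, then (k=0), then res=0, then (j=0), then res=18, then (k=1), then res=126, then (j=0), then res=144, then val=1, then (k=3), then val=1, then (k=4), then val=1, then (k=5), then val=1, then returns 137 | price_opt: cur=-7, then res=0, then acc=20, then (k=0), then res=0, then (j=0), then res=18, then (k=1), then res=126, then (j=0), then res=144, then val=1, then (k=3), then val=1, then aux=-22, then (k=4), then val=1, then aux=-22, then (k=5), then val=1, then aux=-22, then returns 137 — matching result 137.
Checked all 63 inputs in the declared domain: the outputs agree on every one.
verdict: equivalent


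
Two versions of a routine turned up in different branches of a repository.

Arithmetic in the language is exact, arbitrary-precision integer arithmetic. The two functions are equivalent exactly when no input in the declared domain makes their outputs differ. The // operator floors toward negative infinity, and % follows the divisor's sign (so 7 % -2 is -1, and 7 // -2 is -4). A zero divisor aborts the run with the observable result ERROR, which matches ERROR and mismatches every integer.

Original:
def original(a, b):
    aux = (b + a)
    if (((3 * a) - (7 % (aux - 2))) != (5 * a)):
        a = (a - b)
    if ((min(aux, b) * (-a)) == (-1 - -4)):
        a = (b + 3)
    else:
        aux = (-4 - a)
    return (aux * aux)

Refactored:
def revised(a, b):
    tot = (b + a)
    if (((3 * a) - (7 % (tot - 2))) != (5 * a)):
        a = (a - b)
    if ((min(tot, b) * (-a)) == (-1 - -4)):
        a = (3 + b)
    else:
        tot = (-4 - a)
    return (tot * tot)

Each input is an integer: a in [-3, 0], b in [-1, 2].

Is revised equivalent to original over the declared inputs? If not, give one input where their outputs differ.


Behavior is preserved: although local variable names differ, the outputs never diverge.
Spot check at a=-1, b=0 — original: aux=-1, then (((3 * a) - (7 % (aux - 2))) != (5 * a)) is true, then a=-1, then ((min(aux, b) * (-a)) == (-1 - -4)) is false, then aux=-3, then returns 9. revised: tot=-1, then (((3 * a) - (7 % (tot - 2))) != (5 * a)) is true, then a=-1, then ((min(tot, b) * (-a)) == (-1 - -4)) is false, then tot=-3, then returns 9. Both give 9.
An exhaustive pass over the 16 declared inputs shows identical outputs.
verdict: equivalent


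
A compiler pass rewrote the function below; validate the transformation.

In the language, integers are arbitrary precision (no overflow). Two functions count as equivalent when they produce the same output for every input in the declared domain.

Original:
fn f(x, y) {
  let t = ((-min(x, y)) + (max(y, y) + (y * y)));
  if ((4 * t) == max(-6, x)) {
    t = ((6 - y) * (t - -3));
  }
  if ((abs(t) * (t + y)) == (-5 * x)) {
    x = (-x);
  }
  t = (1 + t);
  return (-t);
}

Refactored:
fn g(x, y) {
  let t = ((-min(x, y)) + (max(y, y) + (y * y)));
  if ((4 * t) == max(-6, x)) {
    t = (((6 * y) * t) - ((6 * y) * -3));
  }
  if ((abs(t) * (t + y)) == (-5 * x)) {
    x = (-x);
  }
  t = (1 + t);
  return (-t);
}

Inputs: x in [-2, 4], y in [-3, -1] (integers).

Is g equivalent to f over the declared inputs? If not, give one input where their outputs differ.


Not equivalent: x=4, y=-1 separates them (-29 vs 23).
f: t = 1; ((4 * t) == max(-6, x)) -> true; t = 28; ((abs(t) * (t + y)) == (-5 * x)) -> false; t = 29; return -29
g: t = 1; ((4 * t) == max(-6, x)) -> true; t = -24; ((abs(t) * (t + y)) == (-5 * x)) -> false; t = -23; return 23
verdict: not equivalent; witness: x=4, y=-1


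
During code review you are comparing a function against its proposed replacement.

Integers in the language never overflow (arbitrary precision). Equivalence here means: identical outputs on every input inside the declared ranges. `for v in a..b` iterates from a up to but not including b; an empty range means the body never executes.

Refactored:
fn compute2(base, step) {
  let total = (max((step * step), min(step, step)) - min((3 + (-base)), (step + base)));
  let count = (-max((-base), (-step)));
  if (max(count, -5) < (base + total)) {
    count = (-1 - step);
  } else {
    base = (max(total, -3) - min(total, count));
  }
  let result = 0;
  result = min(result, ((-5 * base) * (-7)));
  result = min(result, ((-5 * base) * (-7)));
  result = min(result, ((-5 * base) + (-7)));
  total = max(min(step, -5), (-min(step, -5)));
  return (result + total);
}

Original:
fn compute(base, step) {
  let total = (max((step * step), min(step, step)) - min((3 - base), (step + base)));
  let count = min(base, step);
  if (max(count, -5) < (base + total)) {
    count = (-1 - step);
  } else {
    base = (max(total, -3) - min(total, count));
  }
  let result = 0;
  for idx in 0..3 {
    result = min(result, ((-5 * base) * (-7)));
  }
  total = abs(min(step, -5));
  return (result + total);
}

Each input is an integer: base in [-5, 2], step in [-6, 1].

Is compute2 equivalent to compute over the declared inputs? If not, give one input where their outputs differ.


Consider the input base=0, step=-6.
compute: total becomes 42; next count becomes -6; next (max(count, -5) < (base + total)) evaluates to true; next count becomes 5; next result becomes 0; next at idx=0:; next result becomes 0; next at idx=1:; next result becomes 0; next at idx=2:; next result becomes 0; next total becomes 6; next final value 6
compute2: total becomes 42; next count becomes -6; next (max(count, -5) < (base + total)) evaluates to true; next count becomes 5; next result becomes 0; next result becomes 0; next result becomes 0; next result becomes -7; next total becomes 6; next final value -1
6 != -1, so the rewrite changes behavior.
verdict: not equivalent; witness: base=0, step=-6


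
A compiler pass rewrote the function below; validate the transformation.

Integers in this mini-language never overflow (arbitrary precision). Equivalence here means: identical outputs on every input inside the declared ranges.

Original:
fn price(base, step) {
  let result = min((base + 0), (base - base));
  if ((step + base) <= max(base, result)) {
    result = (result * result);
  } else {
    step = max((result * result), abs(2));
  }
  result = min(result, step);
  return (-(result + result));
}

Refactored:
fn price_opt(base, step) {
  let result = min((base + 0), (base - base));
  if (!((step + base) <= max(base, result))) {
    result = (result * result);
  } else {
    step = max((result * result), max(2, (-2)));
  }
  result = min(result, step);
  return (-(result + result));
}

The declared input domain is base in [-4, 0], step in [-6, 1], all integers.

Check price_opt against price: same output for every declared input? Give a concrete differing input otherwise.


Try base=-4, step=-6.
price: result=-4, then ((step + base) <= max(base, result)) is true, then result=16, then result=-6, then returns 12
price_opt: result=-4, then (!((step + base) <= max(base, result))) is false, then step=16, then result=-4, then returns 8
12 != 8, so the rewrite changes behavior.
verdict: not equivalent; witness: base=-4, step=-6


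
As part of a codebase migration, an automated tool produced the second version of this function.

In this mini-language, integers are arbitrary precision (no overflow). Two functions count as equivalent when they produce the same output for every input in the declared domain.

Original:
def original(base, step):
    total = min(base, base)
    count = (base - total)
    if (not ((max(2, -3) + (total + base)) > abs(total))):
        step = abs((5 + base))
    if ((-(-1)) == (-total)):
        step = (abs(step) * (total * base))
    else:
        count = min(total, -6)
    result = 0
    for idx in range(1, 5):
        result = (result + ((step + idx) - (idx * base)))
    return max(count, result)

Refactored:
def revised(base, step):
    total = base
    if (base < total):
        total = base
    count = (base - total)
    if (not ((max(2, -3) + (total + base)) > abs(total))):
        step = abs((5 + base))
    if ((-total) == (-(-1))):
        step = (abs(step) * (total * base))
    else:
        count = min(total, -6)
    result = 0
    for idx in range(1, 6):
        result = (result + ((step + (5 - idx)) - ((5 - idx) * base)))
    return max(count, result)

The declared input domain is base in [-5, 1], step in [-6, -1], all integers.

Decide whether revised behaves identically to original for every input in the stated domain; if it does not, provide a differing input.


Consider the input base=-4, step=-6.
original: total = -4; count = 0; (not ((max(2, -3) + (total + base)) > abs(total))) -> true; step = 1; ((-(-1)) == (-total)) -> false; count = -6; result = 0; [idx=1]; result = 6; [idx=2]; result = 17; [idx=3]; result = 33; [idx=4]; result = 54; return 54
revised: total = -4; (base < total) -> false; count = 0; (not ((max(2, -3) + (total + base)) > abs(total))) -> true; step = 1; ((-total) == (-(-1))) -> false; count = -6; result = 0; [idx=1]; result = 21; [idx=2]; result = 37; [idx=3]; result = 48; [idx=4]; result = 54; [idx=5]; result = 55; return 55
54 != 55, so the rewrite changes behavior.
verdict: not equivalent; witness: base=-4, step=-6


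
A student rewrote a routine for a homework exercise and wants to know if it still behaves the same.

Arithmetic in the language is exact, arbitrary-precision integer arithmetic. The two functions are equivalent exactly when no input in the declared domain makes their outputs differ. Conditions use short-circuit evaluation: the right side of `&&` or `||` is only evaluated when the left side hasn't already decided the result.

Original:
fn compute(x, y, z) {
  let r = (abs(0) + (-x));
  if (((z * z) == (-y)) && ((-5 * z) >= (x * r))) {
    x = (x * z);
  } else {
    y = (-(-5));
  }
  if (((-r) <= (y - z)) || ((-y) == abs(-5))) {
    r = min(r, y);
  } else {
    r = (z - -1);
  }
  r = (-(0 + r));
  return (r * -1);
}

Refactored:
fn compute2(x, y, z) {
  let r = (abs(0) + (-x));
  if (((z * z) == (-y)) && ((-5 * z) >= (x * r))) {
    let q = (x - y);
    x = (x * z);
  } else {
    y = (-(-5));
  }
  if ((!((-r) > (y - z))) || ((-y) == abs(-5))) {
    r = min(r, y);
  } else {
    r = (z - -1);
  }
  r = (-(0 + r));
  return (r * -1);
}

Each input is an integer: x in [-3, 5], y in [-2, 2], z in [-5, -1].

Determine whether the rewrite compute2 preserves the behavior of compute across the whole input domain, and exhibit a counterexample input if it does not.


The two are interchangeable: boolean connective usage differs, and comparison usage differs, and arithmetic usage differs, and local variable names differ, and statement counts differ, and every declared input agrees.
As a probe, take x=2, y=-1, z=-5: compute runs r becomes -2; next (((z * z) == (-y)) && ((-5 * z) >= (x * r))) evaluates to false; next y becomes 5; next (((-r) <= (y - z)) || ((-y) == abs(-5))) evaluates to true; next r becomes -2; next r becomes 2; next final value -2; compute2 runs r becomes -2; next (((z * z) == (-y)) && ((-5 * z) >= (x * r))) evaluates to false; next y becomes 5; next ((!((-r) > (y - z))) || ((-y) == abs(-5))) evaluates to true; next r becomes -2; next r becomes 2; next final value -2; both end at -2.
Every one of the 225 inputs gives matching results.
verdict: equivalent


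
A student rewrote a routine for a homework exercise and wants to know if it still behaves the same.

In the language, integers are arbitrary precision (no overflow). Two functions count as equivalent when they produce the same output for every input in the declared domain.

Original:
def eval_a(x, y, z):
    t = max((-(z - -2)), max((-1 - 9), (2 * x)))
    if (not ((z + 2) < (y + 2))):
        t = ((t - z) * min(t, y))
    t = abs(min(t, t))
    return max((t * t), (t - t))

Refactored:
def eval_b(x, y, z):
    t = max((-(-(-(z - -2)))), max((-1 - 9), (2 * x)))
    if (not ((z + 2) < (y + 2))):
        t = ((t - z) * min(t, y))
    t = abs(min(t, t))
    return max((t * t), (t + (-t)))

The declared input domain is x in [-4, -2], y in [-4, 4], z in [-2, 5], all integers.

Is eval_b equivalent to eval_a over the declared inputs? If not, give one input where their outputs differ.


Behavior is preserved: although arithmetic usage differs, the outputs never diverge.
Spot check at x=-4, y=2, z=-2 — eval_a: t = 0; (not ((z + 2) < (y + 2))) -> false; t = 0; return 0. eval_b: t = 0; (not ((z + 2) < (y + 2))) -> false; t = 0; return 0. Both give 0.
Every one of the 216 inputs gives matching results.
verdict: equivalent


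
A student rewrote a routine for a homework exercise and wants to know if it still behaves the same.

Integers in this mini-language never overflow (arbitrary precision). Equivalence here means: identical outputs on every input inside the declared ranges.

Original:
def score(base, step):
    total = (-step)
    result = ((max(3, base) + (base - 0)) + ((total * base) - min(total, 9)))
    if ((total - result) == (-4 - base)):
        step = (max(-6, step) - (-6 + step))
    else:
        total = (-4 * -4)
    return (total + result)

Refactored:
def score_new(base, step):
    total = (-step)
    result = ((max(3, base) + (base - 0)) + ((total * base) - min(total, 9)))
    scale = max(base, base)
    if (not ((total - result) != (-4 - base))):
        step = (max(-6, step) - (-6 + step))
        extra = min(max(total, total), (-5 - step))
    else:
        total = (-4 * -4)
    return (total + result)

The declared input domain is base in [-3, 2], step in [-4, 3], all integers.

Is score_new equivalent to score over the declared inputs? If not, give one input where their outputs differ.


The two versions differ — the changes include constant usage differs, statement counts differ, arithmetic usage differs, boolean connective usage differs, comparison usage differs, min/max/abs usage differs, local variable names differ.
Spot check at base=2, step=-1 — score: total becomes 1; next result becomes 6; next ((total - result) == (-4 - base)) evaluates to false; next total becomes 16; next final value 22. score_new: total becomes 1; next result becomes 6; next scale becomes 2; next (not ((total - result) != (-4 - base))) evaluates to false; next total becomes 16; next final value 22. Both give 22.
Checked all 48 inputs in the declared domain: the outputs agree on every one.
verdict: equivalent
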